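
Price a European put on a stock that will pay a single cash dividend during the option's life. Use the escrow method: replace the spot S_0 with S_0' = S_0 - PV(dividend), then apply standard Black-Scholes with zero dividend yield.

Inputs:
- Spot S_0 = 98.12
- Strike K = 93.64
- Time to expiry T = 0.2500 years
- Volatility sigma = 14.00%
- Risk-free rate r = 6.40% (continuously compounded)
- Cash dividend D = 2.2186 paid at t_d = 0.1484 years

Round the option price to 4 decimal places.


PV(D) = D * exp(-r * t_d) = 2.2186 * 0.99054736 = 2.19762837
S_0' = S_0 - PV(D) = 98.1200 - 2.19762837 = 95.92237163
d1 = (ln(S_0'/K) + (r + sigma^2/2)*T) / (sigma*sqrt(T)) = 0.60759418
d2 = d1 - sigma*sqrt(T) = 0.53759418
exp(-rT) = 0.98412732
N(-d1) = 0.27172833; N(-d2) = 0.29542862
P = K * exp(-rT) * N(-d2) - S_0' * N(-d1) = 93.6400 * 0.98412732 * 0.29542862 - 95.92237163 * 0.27172833 = 1.1600

Answer: Price = 1.1600


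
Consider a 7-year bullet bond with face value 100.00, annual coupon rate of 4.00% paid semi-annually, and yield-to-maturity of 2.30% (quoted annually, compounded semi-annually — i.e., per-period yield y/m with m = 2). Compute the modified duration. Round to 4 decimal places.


Coupon per period c = face * coupon_rate / m = 2.000000
Periods per year m = 2; per-period yield y/m = 0.011500
Number of cashflows N = 14
Cashflows (t years, CF_t, discount factor 1/(1+y/m)^(m*t), PV):
  t = 0.5000: CF_t = 2.000000, DF = 0.988631, PV = 1.977261
  t = 1.0000: CF_t = 2.000000, DF = 0.977391, PV = 1.954782
  t = 1.5000: CF_t = 2.000000, DF = 0.966279, PV = 1.932557
  t = 2.0000: CF_t = 2.000000, DF = 0.955293, PV = 1.910585
  t = 2.5000: CF_t = 2.000000, DF = 0.944432, PV = 1.888863
  t = 3.0000: CF_t = 2.000000, DF = 0.933694, PV = 1.867388
  t = 3.5000: CF_t = 2.000000, DF = 0.923079, PV = 1.846158
  t = 4.0000: CF_t = 2.000000, DF = 0.912584, PV = 1.825168
  t = 4.5000: CF_t = 2.000000, DF = 0.902209, PV = 1.804417
  t = 5.0000: CF_t = 2.000000, DF = 0.891951, PV = 1.783903
  t = 5.5000: CF_t = 2.000000, DF = 0.881810, PV = 1.763621
  t = 6.0000: CF_t = 2.000000, DF = 0.871785, PV = 1.743570
  t = 6.5000: CF_t = 2.000000, DF = 0.861873, PV = 1.723747
  t = 7.0000: CF_t = 102.000000, DF = 0.852075, PV = 86.911601
Price P = sum_t PV_t = 110.933622
First compute Macaulay numerator sum_t t * PV_t:
  t * PV_t at t = 0.5000: 0.988631
  t * PV_t at t = 1.0000: 1.954782
  t * PV_t at t = 1.5000: 2.898836
  t * PV_t at t = 2.0000: 3.821171
  t * PV_t at t = 2.5000: 4.722159
  t * PV_t at t = 3.0000: 5.602165
  t * PV_t at t = 3.5000: 6.461552
  t * PV_t at t = 4.0000: 7.300673
  t * PV_t at t = 4.5000: 8.119878
  t * PV_t at t = 5.0000: 8.919513
  t * PV_t at t = 5.5000: 9.699915
  t * PV_t at t = 6.0000: 10.461419
  t * PV_t at t = 6.5000: 11.204354
  t * PV_t at t = 7.0000: 608.381210
Macaulay duration D = 690.536256 / 110.933622 = 6.224770
Modified duration = D / (1 + y/m) = 6.224770 / (1 + 0.011500) = 6.153999

Answer: Modified duration = 6.1540


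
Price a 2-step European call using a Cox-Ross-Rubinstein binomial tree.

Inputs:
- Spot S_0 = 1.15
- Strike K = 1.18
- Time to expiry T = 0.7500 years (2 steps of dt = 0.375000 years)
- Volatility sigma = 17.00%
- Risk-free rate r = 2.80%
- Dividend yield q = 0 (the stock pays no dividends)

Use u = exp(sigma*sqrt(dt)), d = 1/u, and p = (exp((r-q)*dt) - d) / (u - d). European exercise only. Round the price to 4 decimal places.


dt = T/N = 0.375000
u = exp(sigma*sqrt(dt)) = 1.109715; d = 1/u = 0.901132
p = (exp((r-q)*dt) - d) / (u - d) = 0.524603
Discount per step: exp(-r*dt) = 0.989555
Stock lattice S(k, i) with i counting down-moves:
  k=0: S(0,0) = 1.1500
  k=1: S(1,0) = 1.2762; S(1,1) = 1.0363
  k=2: S(2,0) = 1.4162; S(2,1) = 1.1500; S(2,2) = 0.9338
Terminal payoffs V(N, i) = max(S_T - K, 0):
  V(2,0) = 0.236188; V(2,1) = 0.000000; V(2,2) = 0.000000
Backward induction: V(k, i) = exp(-r*dt) * [p * V(k+1, i) + (1-p) * V(k+1, i+1)].
  V(1,0) = exp(-r*dt) * [p*0.236188 + (1-p)*0.000000] = 0.122610
  V(1,1) = exp(-r*dt) * [p*0.000000 + (1-p)*0.000000] = 0.000000
  V(0,0) = exp(-r*dt) * [p*0.122610 + (1-p)*0.000000] = 0.063650

Answer: Price = V(0,0) = 0.0636


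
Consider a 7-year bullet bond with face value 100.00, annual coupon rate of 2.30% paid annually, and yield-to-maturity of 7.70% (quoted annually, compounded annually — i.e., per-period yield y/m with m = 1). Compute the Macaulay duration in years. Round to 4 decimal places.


Coupon per period c = face * coupon_rate / m = 2.300000
Periods per year m = 1; per-period yield y/m = 0.077000
Number of cashflows N = 7
Cashflows (t years, CF_t, discount factor 1/(1+y/m)^(m*t), PV):
  t = 1.0000: CF_t = 2.300000, DF = 0.928505, PV = 2.135562
  t = 2.0000: CF_t = 2.300000, DF = 0.862122, PV = 1.982880
  t = 3.0000: CF_t = 2.300000, DF = 0.800484, PV = 1.841114
  t = 4.0000: CF_t = 2.300000, DF = 0.743254, PV = 1.709484
  t = 5.0000: CF_t = 2.300000, DF = 0.690115, PV = 1.587265
  t = 6.0000: CF_t = 2.300000, DF = 0.640775, PV = 1.473783
  t = 7.0000: CF_t = 102.300000, DF = 0.594963, PV = 60.864732
Price P = sum_t PV_t = 71.594819
Macaulay numerator sum_t t * PV_t:
  t * PV_t at t = 1.0000: 2.135562
  t * PV_t at t = 2.0000: 3.965760
  t * PV_t at t = 3.0000: 5.523343
  t * PV_t at t = 4.0000: 6.837936
  t * PV_t at t = 5.0000: 7.936323
  t * PV_t at t = 6.0000: 8.842699
  t * PV_t at t = 7.0000: 426.053121
Macaulay duration D = (sum_t t * PV_t) / P = 461.294743 / 71.594819 = 6.443130

Answer: Macaulay duration = 6.4431 years


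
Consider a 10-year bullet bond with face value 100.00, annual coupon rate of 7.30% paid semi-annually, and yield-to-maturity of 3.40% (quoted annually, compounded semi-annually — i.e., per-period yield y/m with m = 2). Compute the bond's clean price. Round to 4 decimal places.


Answer: Price = 132.8280

Derivation:
Coupon per period c = face * coupon_rate / m = 3.650000
Periods per year m = 2; per-period yield y/m = 0.017000
Number of cashflows N = 20
Cashflows (t years, CF_t, discount factor 1/(1+y/m)^(m*t), PV):
  t = 0.5000: CF_t = 3.650000, DF = 0.983284, PV = 3.588987
  t = 1.0000: CF_t = 3.650000, DF = 0.966848, PV = 3.528994
  t = 1.5000: CF_t = 3.650000, DF = 0.950686, PV = 3.470004
  t = 2.0000: CF_t = 3.650000, DF = 0.934795, PV = 3.412000
  t = 2.5000: CF_t = 3.650000, DF = 0.919169, PV = 3.354966
  t = 3.0000: CF_t = 3.650000, DF = 0.903804, PV = 3.298885
  t = 3.5000: CF_t = 3.650000, DF = 0.888696, PV = 3.243741
  t = 4.0000: CF_t = 3.650000, DF = 0.873841, PV = 3.189519
  t = 4.5000: CF_t = 3.650000, DF = 0.859234, PV = 3.136204
  t = 5.0000: CF_t = 3.650000, DF = 0.844871, PV = 3.083780
  t = 5.5000: CF_t = 3.650000, DF = 0.830748, PV = 3.032232
  t = 6.0000: CF_t = 3.650000, DF = 0.816862, PV = 2.981545
  t = 6.5000: CF_t = 3.650000, DF = 0.803207, PV = 2.931706
  t = 7.0000: CF_t = 3.650000, DF = 0.789781, PV = 2.882701
  t = 7.5000: CF_t = 3.650000, DF = 0.776579, PV = 2.834514
  t = 8.0000: CF_t = 3.650000, DF = 0.763598, PV = 2.787133
  t = 8.5000: CF_t = 3.650000, DF = 0.750834, PV = 2.740543
  t = 9.0000: CF_t = 3.650000, DF = 0.738283, PV = 2.694733
  t = 9.5000: CF_t = 3.650000, DF = 0.725942, PV = 2.649688
  t = 10.0000: CF_t = 103.650000, DF = 0.713807, PV = 73.986119
Price P = sum_t PV_t = 132.827994


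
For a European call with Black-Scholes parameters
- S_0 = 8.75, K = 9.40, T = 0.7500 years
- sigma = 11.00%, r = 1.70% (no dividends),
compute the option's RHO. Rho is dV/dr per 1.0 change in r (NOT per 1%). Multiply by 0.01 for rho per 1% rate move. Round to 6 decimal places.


Answer: Rho = 1.759039

Derivation:
d1 = -0.5707211219; d2 = -0.6659839163
phi(d1) = 0.3389848602; exp(-qT) = 1.0000000000; exp(-rT) = 0.9873309369
N(d2) = 0.2527106904
Rho = K*T*exp(-rT)*N(d2) = 9.4000 * 0.7500 * 0.9873309369 * 0.2527106904 = 1.759039


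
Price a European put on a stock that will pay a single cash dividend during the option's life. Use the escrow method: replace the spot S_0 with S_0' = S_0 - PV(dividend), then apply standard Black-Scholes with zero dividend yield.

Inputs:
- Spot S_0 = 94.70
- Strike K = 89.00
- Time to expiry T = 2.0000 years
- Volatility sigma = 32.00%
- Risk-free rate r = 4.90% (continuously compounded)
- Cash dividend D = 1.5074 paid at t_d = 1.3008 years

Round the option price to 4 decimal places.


Answer: Price = 10.0528

Derivation:
PV(D) = D * exp(-r * t_d) = 1.5074 * 0.93824966 = 1.41431754
S_0' = S_0 - PV(D) = 94.7000 - 1.41431754 = 93.28568246
d1 = (ln(S_0'/K) + (r + sigma^2/2)*T) / (sigma*sqrt(T)) = 0.54674882
d2 = d1 - sigma*sqrt(T) = 0.09420048
exp(-rT) = 0.90664890
N(-d1) = 0.29227566; N(-d2) = 0.46247495
P = K * exp(-rT) * N(-d2) - S_0' * N(-d1) = 89.0000 * 0.90664890 * 0.46247495 - 93.28568246 * 0.29227566 = 10.0528


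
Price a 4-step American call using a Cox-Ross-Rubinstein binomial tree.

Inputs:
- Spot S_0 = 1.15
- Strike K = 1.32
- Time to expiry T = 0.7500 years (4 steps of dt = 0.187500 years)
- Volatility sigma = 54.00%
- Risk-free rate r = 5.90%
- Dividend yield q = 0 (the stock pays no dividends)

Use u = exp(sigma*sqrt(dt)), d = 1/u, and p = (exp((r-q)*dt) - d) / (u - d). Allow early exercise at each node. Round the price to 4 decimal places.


Answer: Price = V(0,0) = 0.1786

Derivation:
dt = T/N = 0.187500
u = exp(sigma*sqrt(dt)) = 1.263426; d = 1/u = 0.791499
p = (exp((r-q)*dt) - d) / (u - d) = 0.465379
Discount per step: exp(-r*dt) = 0.988998
Stock lattice S(k, i) with i counting down-moves:
  k=0: S(0,0) = 1.1500
  k=1: S(1,0) = 1.4529; S(1,1) = 0.9102
  k=2: S(2,0) = 1.8357; S(2,1) = 1.1500; S(2,2) = 0.7204
  k=3: S(3,0) = 2.3192; S(3,1) = 1.4529; S(3,2) = 0.9102; S(3,3) = 0.5702
  k=4: S(4,0) = 2.9302; S(4,1) = 1.8357; S(4,2) = 1.1500; S(4,3) = 0.7204; S(4,4) = 0.4513
Terminal payoffs V(N, i) = max(S_T - K, 0):
  V(4,0) = 1.610196; V(4,1) = 0.515681; V(4,2) = 0.000000; V(4,3) = 0.000000; V(4,4) = 0.000000
Backward induction: V(k, i) = exp(-r*dt) * [p * V(k+1, i) + (1-p) * V(k+1, i+1)]; then take max(V_cont, immediate exercise) for American.
  V(3,0) = exp(-r*dt) * [p*1.610196 + (1-p)*0.515681] = 1.013769; exercise = 0.999247; V(3,0) = max -> 1.013769
  V(3,1) = exp(-r*dt) * [p*0.515681 + (1-p)*0.000000] = 0.237347; exercise = 0.132940; V(3,1) = max -> 0.237347
  V(3,2) = exp(-r*dt) * [p*0.000000 + (1-p)*0.000000] = 0.000000; exercise = 0.000000; V(3,2) = max -> 0.000000
  V(3,3) = exp(-r*dt) * [p*0.000000 + (1-p)*0.000000] = 0.000000; exercise = 0.000000; V(3,3) = max -> 0.000000
  V(2,0) = exp(-r*dt) * [p*1.013769 + (1-p)*0.237347] = 0.592092; exercise = 0.515681; V(2,0) = max -> 0.592092
  V(2,1) = exp(-r*dt) * [p*0.237347 + (1-p)*0.000000] = 0.109241; exercise = 0.000000; V(2,1) = max -> 0.109241
  V(2,2) = exp(-r*dt) * [p*0.000000 + (1-p)*0.000000] = 0.000000; exercise = 0.000000; V(2,2) = max -> 0.000000
  V(1,0) = exp(-r*dt) * [p*0.592092 + (1-p)*0.109241] = 0.330276; exercise = 0.132940; V(1,0) = max -> 0.330276
  V(1,1) = exp(-r*dt) * [p*0.109241 + (1-p)*0.000000] = 0.050279; exercise = 0.000000; V(1,1) = max -> 0.050279
  V(0,0) = exp(-r*dt) * [p*0.330276 + (1-p)*0.050279] = 0.178597; exercise = 0.000000; V(0,0) = max -> 0.178597


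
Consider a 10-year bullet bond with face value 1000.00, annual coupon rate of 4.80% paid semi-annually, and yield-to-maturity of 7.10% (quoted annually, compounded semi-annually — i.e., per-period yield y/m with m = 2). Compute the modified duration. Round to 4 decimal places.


Answer: Modified duration = 7.5716

Derivation:
Coupon per period c = face * coupon_rate / m = 24.000000
Periods per year m = 2; per-period yield y/m = 0.035500
Number of cashflows N = 20
Cashflows (t years, CF_t, discount factor 1/(1+y/m)^(m*t), PV):
  t = 0.5000: CF_t = 24.000000, DF = 0.965717, PV = 23.177209
  t = 1.0000: CF_t = 24.000000, DF = 0.932609, PV = 22.382626
  t = 1.5000: CF_t = 24.000000, DF = 0.900637, PV = 21.615283
  t = 2.0000: CF_t = 24.000000, DF = 0.869760, PV = 20.874248
  t = 2.5000: CF_t = 24.000000, DF = 0.839942, PV = 20.158617
  t = 3.0000: CF_t = 24.000000, DF = 0.811147, PV = 19.467520
  t = 3.5000: CF_t = 24.000000, DF = 0.783338, PV = 18.800116
  t = 4.0000: CF_t = 24.000000, DF = 0.756483, PV = 18.155592
  t = 4.5000: CF_t = 24.000000, DF = 0.730549, PV = 17.533165
  t = 5.0000: CF_t = 24.000000, DF = 0.705503, PV = 16.932076
  t = 5.5000: CF_t = 24.000000, DF = 0.681316, PV = 16.351594
  t = 6.0000: CF_t = 24.000000, DF = 0.657959, PV = 15.791013
  t = 6.5000: CF_t = 24.000000, DF = 0.635402, PV = 15.249651
  t = 7.0000: CF_t = 24.000000, DF = 0.613619, PV = 14.726848
  t = 7.5000: CF_t = 24.000000, DF = 0.592582, PV = 14.221968
  t = 8.0000: CF_t = 24.000000, DF = 0.572267, PV = 13.734397
  t = 8.5000: CF_t = 24.000000, DF = 0.552648, PV = 13.263541
  t = 9.0000: CF_t = 24.000000, DF = 0.533701, PV = 12.808828
  t = 9.5000: CF_t = 24.000000, DF = 0.515404, PV = 12.369703
  t = 10.0000: CF_t = 1024.000000, DF = 0.497735, PV = 509.680352
Price P = sum_t PV_t = 837.294346
First compute Macaulay numerator sum_t t * PV_t:
  t * PV_t at t = 0.5000: 11.588605
  t * PV_t at t = 1.0000: 22.382626
  t * PV_t at t = 1.5000: 32.422925
  t * PV_t at t = 2.0000: 41.748495
  t * PV_t at t = 2.5000: 50.396542
  t * PV_t at t = 3.0000: 58.402559
  t * PV_t at t = 3.5000: 65.800405
  t * PV_t at t = 4.0000: 72.622368
  t * PV_t at t = 4.5000: 78.899241
  t * PV_t at t = 5.0000: 84.660380
  t * PV_t at t = 5.5000: 89.933769
  t * PV_t at t = 6.0000: 94.746081
  t * PV_t at t = 6.5000: 99.122730
  t * PV_t at t = 7.0000: 103.087934
  t * PV_t at t = 7.5000: 106.664759
  t * PV_t at t = 8.0000: 109.875174
  t * PV_t at t = 8.5000: 112.740099
  t * PV_t at t = 9.0000: 115.279449
  t * PV_t at t = 9.5000: 117.512181
  t * PV_t at t = 10.0000: 5096.803520
Macaulay duration D = 6564.689842 / 837.294346 = 7.840361
Modified duration = D / (1 + y/m) = 7.840361 / (1 + 0.035500) = 7.571570


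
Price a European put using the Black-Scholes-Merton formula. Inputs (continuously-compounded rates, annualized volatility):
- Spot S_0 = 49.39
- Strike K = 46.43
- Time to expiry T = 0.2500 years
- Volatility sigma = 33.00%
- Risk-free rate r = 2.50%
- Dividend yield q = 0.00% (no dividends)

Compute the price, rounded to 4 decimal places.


Answer: Price = 1.7786

Derivation:
d1 = (ln(S/K) + (r - q + 0.5*sigma^2) * T) / (sigma * sqrt(T)) = 0.49493741
d2 = d1 - sigma * sqrt(T) = 0.32993741
exp(-rT) = 0.99376949; exp(-qT) = 1.00000000
P = K * exp(-rT) * N(-d2) - S_0 * exp(-qT) * N(-d1)
N(-d1) = 0.31032215; N(-d2) = 0.37072363
P = 46.4300 * 0.99376949 * 0.37072363 - 49.3900 * 1.00000000 * 0.31032215 = 1.7786


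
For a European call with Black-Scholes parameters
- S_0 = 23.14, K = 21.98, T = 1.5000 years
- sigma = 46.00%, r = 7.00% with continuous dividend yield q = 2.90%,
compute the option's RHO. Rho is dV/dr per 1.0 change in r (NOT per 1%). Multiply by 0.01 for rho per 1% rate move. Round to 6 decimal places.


d1 = 0.4821408277; d2 = -0.0812418131
phi(d1) = 0.3551665580; exp(-qT) = 0.9574325541; exp(-rT) = 0.9003245226
N(d2) = 0.4676248237
Rho = K*T*exp(-rT)*N(d2) = 21.9800 * 1.5000 * 0.9003245226 * 0.4676248237 = 13.880835

Answer: Rho = 13.880835


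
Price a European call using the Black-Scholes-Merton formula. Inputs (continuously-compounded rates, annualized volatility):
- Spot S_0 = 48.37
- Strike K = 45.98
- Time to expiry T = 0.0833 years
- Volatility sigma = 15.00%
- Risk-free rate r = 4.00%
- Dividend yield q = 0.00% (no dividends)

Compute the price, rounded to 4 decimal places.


Answer: Price = 2.6466

Derivation:
d1 = (ln(S/K) + (r - q + 0.5*sigma^2) * T) / (sigma * sqrt(T)) = 1.26909405
d2 = d1 - sigma * sqrt(T) = 1.22580144
exp(-rT) = 0.99667354; exp(-qT) = 1.00000000
C = S_0 * exp(-qT) * N(d1) - K * exp(-rT) * N(d2)
N(d1) = 0.89779624; N(d2) = 0.88986330
C = 48.3700 * 1.00000000 * 0.89779624 - 45.9800 * 0.99667354 * 0.88986330 = 2.6466


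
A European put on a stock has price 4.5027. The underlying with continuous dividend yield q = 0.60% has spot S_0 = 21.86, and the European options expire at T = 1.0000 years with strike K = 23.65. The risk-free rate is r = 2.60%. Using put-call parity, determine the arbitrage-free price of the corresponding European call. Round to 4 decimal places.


Answer: Call price = 3.1889

Derivation:
Put-call parity: C - P = S_0 * exp(-qT) - K * exp(-rT).
S_0 * exp(-qT) = 21.8600 * 0.99401796 = 21.72923269
K * exp(-rT) = 23.6500 * 0.97433509 = 23.04302487
C = P + S*exp(-qT) - K*exp(-rT)
C = 4.5027 + 21.72923269 - 23.04302487 = 3.1889


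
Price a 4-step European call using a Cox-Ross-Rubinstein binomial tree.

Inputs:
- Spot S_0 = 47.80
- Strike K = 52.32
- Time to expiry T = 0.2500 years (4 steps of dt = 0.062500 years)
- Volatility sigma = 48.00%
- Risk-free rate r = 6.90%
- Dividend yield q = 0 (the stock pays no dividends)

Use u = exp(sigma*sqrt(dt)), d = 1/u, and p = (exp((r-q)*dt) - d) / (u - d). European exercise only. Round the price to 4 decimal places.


Answer: Price = V(0,0) = 3.3653

Derivation:
dt = T/N = 0.062500
u = exp(sigma*sqrt(dt)) = 1.127497; d = 1/u = 0.886920
p = (exp((r-q)*dt) - d) / (u - d) = 0.488000
Discount per step: exp(-r*dt) = 0.995697
Stock lattice S(k, i) with i counting down-moves:
  k=0: S(0,0) = 47.8000
  k=1: S(1,0) = 53.8943; S(1,1) = 42.3948
  k=2: S(2,0) = 60.7657; S(2,1) = 47.8000; S(2,2) = 37.6008
  k=3: S(3,0) = 68.5131; S(3,1) = 53.8943; S(3,2) = 42.3948; S(3,3) = 33.3489
  k=4: S(4,0) = 77.2484; S(4,1) = 60.7657; S(4,2) = 47.8000; S(4,3) = 37.6008; S(4,4) = 29.5778
Terminal payoffs V(N, i) = max(S_T - K, 0):
  V(4,0) = 24.928356; V(4,1) = 8.445709; V(4,2) = 0.000000; V(4,3) = 0.000000; V(4,4) = 0.000000
Backward induction: V(k, i) = exp(-r*dt) * [p * V(k+1, i) + (1-p) * V(k+1, i+1)].
  V(3,0) = exp(-r*dt) * [p*24.928356 + (1-p)*8.445709] = 16.418290
  V(3,1) = exp(-r*dt) * [p*8.445709 + (1-p)*0.000000] = 4.103773
  V(3,2) = exp(-r*dt) * [p*0.000000 + (1-p)*0.000000] = 0.000000
  V(3,3) = exp(-r*dt) * [p*0.000000 + (1-p)*0.000000] = 0.000000
  V(2,0) = exp(-r*dt) * [p*16.418290 + (1-p)*4.103773] = 10.069742
  V(2,1) = exp(-r*dt) * [p*4.103773 + (1-p)*0.000000] = 1.994025
  V(2,2) = exp(-r*dt) * [p*0.000000 + (1-p)*0.000000] = 0.000000
  V(1,0) = exp(-r*dt) * [p*10.069742 + (1-p)*1.994025] = 5.909439
  V(1,1) = exp(-r*dt) * [p*1.994025 + (1-p)*0.000000] = 0.968898
  V(0,0) = exp(-r*dt) * [p*5.909439 + (1-p)*0.968898] = 3.365339


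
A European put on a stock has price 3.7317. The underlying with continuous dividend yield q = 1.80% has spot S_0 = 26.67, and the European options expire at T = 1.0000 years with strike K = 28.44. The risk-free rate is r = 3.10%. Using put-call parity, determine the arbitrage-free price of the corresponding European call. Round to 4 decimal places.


Answer: Call price = 2.3540

Derivation:
Put-call parity: C - P = S_0 * exp(-qT) - K * exp(-rT).
S_0 * exp(-qT) = 26.6700 * 0.98216103 = 26.19423473
K * exp(-rT) = 28.4400 * 0.96947557 = 27.57188530
C = P + S*exp(-qT) - K*exp(-rT)
C = 3.7317 + 26.19423473 - 27.57188530 = 2.3540


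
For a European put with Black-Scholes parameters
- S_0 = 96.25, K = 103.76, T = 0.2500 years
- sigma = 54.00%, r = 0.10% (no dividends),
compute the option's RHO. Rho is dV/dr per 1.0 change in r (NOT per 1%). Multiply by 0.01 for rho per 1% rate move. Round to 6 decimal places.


Answer: Rho = -17.114942

Derivation:
d1 = -0.1423391364; d2 = -0.4123391364
phi(d1) = 0.3949213104; exp(-qT) = 1.0000000000; exp(-rT) = 0.9997500312
N(-d2) = 0.6599545665
Rho = -K*T*exp(-rT)*N(-d2) = -103.7600 * 0.2500 * 0.9997500312 * 0.6599545665 = -17.114942


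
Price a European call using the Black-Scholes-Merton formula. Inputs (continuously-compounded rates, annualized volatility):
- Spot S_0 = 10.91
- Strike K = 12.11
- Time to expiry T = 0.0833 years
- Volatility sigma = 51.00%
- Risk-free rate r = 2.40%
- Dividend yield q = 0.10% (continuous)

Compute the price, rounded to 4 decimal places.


d1 = (ln(S/K) + (r - q + 0.5*sigma^2) * T) / (sigma * sqrt(T)) = -0.62232259
d2 = d1 - sigma * sqrt(T) = -0.76951746
exp(-rT) = 0.99800280; exp(-qT) = 0.99991670
C = S_0 * exp(-qT) * N(d1) - K * exp(-rT) * N(d2)
N(d1) = 0.26686489; N(d2) = 0.22079309
C = 10.9100 * 0.99991670 * 0.26686489 - 12.1100 * 0.99800280 * 0.22079309 = 0.2428

Answer: Price = 0.2428


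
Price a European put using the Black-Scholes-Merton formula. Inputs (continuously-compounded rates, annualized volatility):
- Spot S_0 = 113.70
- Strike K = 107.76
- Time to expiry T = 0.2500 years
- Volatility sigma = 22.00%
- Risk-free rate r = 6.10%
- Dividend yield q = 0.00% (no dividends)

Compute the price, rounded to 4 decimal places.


Answer: Price = 1.9504

Derivation:
d1 = (ln(S/K) + (r - q + 0.5*sigma^2) * T) / (sigma * sqrt(T)) = 0.68142608
d2 = d1 - sigma * sqrt(T) = 0.57142608
exp(-rT) = 0.98486569; exp(-qT) = 1.00000000
P = K * exp(-rT) * N(-d2) - S_0 * exp(-qT) * N(-d1)
N(-d1) = 0.24780096; N(-d2) = 0.28385543
P = 107.7600 * 0.98486569 * 0.28385543 - 113.7000 * 1.00000000 * 0.24780096 = 1.9504


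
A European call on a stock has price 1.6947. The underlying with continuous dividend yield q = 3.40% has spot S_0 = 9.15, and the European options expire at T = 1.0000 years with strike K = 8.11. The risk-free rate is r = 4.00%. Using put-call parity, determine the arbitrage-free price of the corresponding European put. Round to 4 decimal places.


Put-call parity: C - P = S_0 * exp(-qT) - K * exp(-rT).
S_0 * exp(-qT) = 9.1500 * 0.96657150 = 8.84412927
K * exp(-rT) = 8.1100 * 0.96078944 = 7.79200235
P = C - S*exp(-qT) + K*exp(-rT)
P = 1.6947 - 8.84412927 + 7.79200235 = 0.6426

Answer: Put price = 0.6426


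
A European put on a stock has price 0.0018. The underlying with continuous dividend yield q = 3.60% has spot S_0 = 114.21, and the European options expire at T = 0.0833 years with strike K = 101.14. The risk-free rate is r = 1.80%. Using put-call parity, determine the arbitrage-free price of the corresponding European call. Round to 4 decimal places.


Put-call parity: C - P = S_0 * exp(-qT) - K * exp(-rT).
S_0 * exp(-qT) = 114.2100 * 0.99700569 = 113.86802007
K * exp(-rT) = 101.1400 * 0.99850172 = 100.98846432
C = P + S*exp(-qT) - K*exp(-rT)
C = 0.0018 + 113.86802007 - 100.98846432 = 12.8814

Answer: Call price = 12.8814


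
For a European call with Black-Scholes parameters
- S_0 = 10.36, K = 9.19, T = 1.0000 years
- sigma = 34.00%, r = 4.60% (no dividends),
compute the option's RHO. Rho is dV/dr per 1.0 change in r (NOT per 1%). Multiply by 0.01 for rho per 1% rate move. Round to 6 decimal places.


d1 = 0.6577538249; d2 = 0.3177538249
phi(d1) = 0.3213390187; exp(-qT) = 1.0000000000; exp(-rT) = 0.9550419622
N(d2) = 0.6246641605
Rho = K*T*exp(-rT)*N(d2) = 9.1900 * 1.0000 * 0.9550419622 * 0.6246641605 = 5.482575

Answer: Rho = 5.482575


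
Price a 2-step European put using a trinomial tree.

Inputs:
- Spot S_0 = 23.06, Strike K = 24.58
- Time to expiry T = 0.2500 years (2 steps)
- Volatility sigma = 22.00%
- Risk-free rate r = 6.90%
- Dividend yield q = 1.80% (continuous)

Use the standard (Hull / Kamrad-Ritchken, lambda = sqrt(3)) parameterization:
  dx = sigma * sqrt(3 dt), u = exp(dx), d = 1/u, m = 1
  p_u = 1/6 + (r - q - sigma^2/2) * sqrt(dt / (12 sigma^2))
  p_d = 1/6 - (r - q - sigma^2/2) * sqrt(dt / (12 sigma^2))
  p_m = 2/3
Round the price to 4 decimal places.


Answer: Price = V(0,0) = 1.8042

Derivation:
dt = T/N = 0.125000; dx = sigma*sqrt(3*dt) = 0.134722
u = exp(dx) = 1.144219; d = 1/u = 0.873959
p_u = 0.179100, p_m = 0.666667, p_d = 0.154234
Discount per step: exp(-r*dt) = 0.991412
Stock lattice S(k, j) with j the centered position index:
  k=0: S(0,+0) = 23.0600
  k=1: S(1,-1) = 20.1535; S(1,+0) = 23.0600; S(1,+1) = 26.3857
  k=2: S(2,-2) = 17.6133; S(2,-1) = 20.1535; S(2,+0) = 23.0600; S(2,+1) = 26.3857; S(2,+2) = 30.1910
Terminal payoffs V(N, j) = max(K - S_T, 0):
  V(2,-2) = 6.966676; V(2,-1) = 4.426508; V(2,+0) = 1.520000; V(2,+1) = 0.000000; V(2,+2) = 0.000000
Backward induction: V(k, j) = exp(-r*dt) * [p_u * V(k+1, j+1) + p_m * V(k+1, j) + p_d * V(k+1, j-1)]
  V(1,-1) = exp(-r*dt) * [p_u*1.520000 + p_m*4.426508 + p_d*6.966676] = 4.260824
  V(1,+0) = exp(-r*dt) * [p_u*0.000000 + p_m*1.520000 + p_d*4.426508] = 1.681484
  V(1,+1) = exp(-r*dt) * [p_u*0.000000 + p_m*0.000000 + p_d*1.520000] = 0.232422
  V(0,+0) = exp(-r*dt) * [p_u*0.232422 + p_m*1.681484 + p_d*4.260824] = 1.804151


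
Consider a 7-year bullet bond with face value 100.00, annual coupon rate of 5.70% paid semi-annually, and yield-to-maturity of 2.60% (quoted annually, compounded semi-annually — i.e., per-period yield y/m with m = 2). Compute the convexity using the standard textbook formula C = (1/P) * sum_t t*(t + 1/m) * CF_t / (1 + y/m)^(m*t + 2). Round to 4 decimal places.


Coupon per period c = face * coupon_rate / m = 2.850000
Periods per year m = 2; per-period yield y/m = 0.013000
Number of cashflows N = 14
Cashflows (t years, CF_t, discount factor 1/(1+y/m)^(m*t), PV):
  t = 0.5000: CF_t = 2.850000, DF = 0.987167, PV = 2.813425
  t = 1.0000: CF_t = 2.850000, DF = 0.974498, PV = 2.777320
  t = 1.5000: CF_t = 2.850000, DF = 0.961992, PV = 2.741678
  t = 2.0000: CF_t = 2.850000, DF = 0.949647, PV = 2.706494
  t = 2.5000: CF_t = 2.850000, DF = 0.937460, PV = 2.671761
  t = 3.0000: CF_t = 2.850000, DF = 0.925429, PV = 2.637474
  t = 3.5000: CF_t = 2.850000, DF = 0.913553, PV = 2.603627
  t = 4.0000: CF_t = 2.850000, DF = 0.901829, PV = 2.570214
  t = 4.5000: CF_t = 2.850000, DF = 0.890256, PV = 2.537230
  t = 5.0000: CF_t = 2.850000, DF = 0.878831, PV = 2.504669
  t = 5.5000: CF_t = 2.850000, DF = 0.867553, PV = 2.472527
  t = 6.0000: CF_t = 2.850000, DF = 0.856420, PV = 2.440796
  t = 6.5000: CF_t = 2.850000, DF = 0.845429, PV = 2.409473
  t = 7.0000: CF_t = 102.850000, DF = 0.834580, PV = 85.836512
Price P = sum_t PV_t = 119.723202
Convexity numerator sum_t t*(t + 1/m) * CF_t / (1+y/m)^(m*t + 2):
  t = 0.5000: term = 1.370839
  t = 1.0000: term = 4.059741
  t = 1.5000: term = 8.015284
  t = 2.0000: term = 13.187370
  t = 2.5000: term = 19.527201
  t = 3.0000: term = 26.987248
  t = 3.5000: term = 35.521221
  t = 4.0000: term = 45.084049
  t = 4.5000: term = 55.631847
  t = 5.0000: term = 67.121895
  t = 5.5000: term = 79.512610
  t = 6.0000: term = 92.763523
  t = 6.5000: term = 106.835251
  t = 7.0000: term = 4391.495820
Convexity = (1/P) * sum = 4947.113899 / 119.723202 = 41.321263

Answer: Convexity = 41.3213


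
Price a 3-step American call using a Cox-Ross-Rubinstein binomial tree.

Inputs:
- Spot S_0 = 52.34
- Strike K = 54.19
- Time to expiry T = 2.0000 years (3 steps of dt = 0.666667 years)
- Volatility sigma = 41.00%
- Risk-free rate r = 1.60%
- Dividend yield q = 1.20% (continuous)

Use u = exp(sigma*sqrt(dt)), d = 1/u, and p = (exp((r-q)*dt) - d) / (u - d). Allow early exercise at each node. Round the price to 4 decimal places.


Answer: Price = V(0,0) = 12.1050

Derivation:
dt = T/N = 0.666667
u = exp(sigma*sqrt(dt)) = 1.397610; d = 1/u = 0.715507
p = (exp((r-q)*dt) - d) / (u - d) = 0.420997
Discount per step: exp(-r*dt) = 0.989390
Stock lattice S(k, i) with i counting down-moves:
  k=0: S(0,0) = 52.3400
  k=1: S(1,0) = 73.1509; S(1,1) = 37.4496
  k=2: S(2,0) = 102.2364; S(2,1) = 52.3400; S(2,2) = 26.7955
  k=3: S(3,0) = 142.8867; S(3,1) = 73.1509; S(3,2) = 37.4496; S(3,3) = 19.1724
Terminal payoffs V(N, i) = max(S_T - K, 0):
  V(3,0) = 88.696655; V(3,1) = 18.960905; V(3,2) = 0.000000; V(3,3) = 0.000000
Backward induction: V(k, i) = exp(-r*dt) * [p * V(k+1, i) + (1-p) * V(k+1, i+1)]; then take max(V_cont, immediate exercise) for American.
  V(2,0) = exp(-r*dt) * [p*88.696655 + (1-p)*18.960905] = 47.806758; exercise = 48.046432; V(2,0) = max -> 48.046432
  V(2,1) = exp(-r*dt) * [p*18.960905 + (1-p)*0.000000] = 7.897785; exercise = 0.000000; V(2,1) = max -> 7.897785
  V(2,2) = exp(-r*dt) * [p*0.000000 + (1-p)*0.000000] = 0.000000; exercise = 0.000000; V(2,2) = max -> 0.000000
  V(1,0) = exp(-r*dt) * [p*48.046432 + (1-p)*7.897785] = 24.537103; exercise = 18.960905; V(1,0) = max -> 24.537103
  V(1,1) = exp(-r*dt) * [p*7.897785 + (1-p)*0.000000] = 3.289664; exercise = 0.000000; V(1,1) = max -> 3.289664
  V(0,0) = exp(-r*dt) * [p*24.537103 + (1-p)*3.289664] = 12.104956; exercise = 0.000000; V(0,0) = max -> 12.104956


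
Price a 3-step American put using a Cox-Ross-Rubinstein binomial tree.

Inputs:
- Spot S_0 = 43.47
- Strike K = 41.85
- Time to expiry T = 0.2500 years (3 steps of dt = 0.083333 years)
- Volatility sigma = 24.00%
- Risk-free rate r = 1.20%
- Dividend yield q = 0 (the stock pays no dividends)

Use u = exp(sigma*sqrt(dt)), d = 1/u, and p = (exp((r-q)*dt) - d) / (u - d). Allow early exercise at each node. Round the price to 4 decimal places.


Answer: Price = V(0,0) = 1.3678

Derivation:
dt = T/N = 0.083333
u = exp(sigma*sqrt(dt)) = 1.071738; d = 1/u = 0.933063
p = (exp((r-q)*dt) - d) / (u - d) = 0.489901
Discount per step: exp(-r*dt) = 0.999000
Stock lattice S(k, i) with i counting down-moves:
  k=0: S(0,0) = 43.4700
  k=1: S(1,0) = 46.5885; S(1,1) = 40.5603
  k=2: S(2,0) = 49.9307; S(2,1) = 43.4700; S(2,2) = 37.8453
  k=3: S(3,0) = 53.5126; S(3,1) = 46.5885; S(3,2) = 40.5603; S(3,3) = 35.3121
Terminal payoffs V(N, i) = max(K - S_T, 0):
  V(3,0) = 0.000000; V(3,1) = 0.000000; V(3,2) = 1.289730; V(3,3) = 6.537926
Backward induction: V(k, i) = exp(-r*dt) * [p * V(k+1, i) + (1-p) * V(k+1, i+1)]; then take max(V_cont, immediate exercise) for American.
  V(2,0) = exp(-r*dt) * [p*0.000000 + (1-p)*0.000000] = 0.000000; exercise = 0.000000; V(2,0) = max -> 0.000000
  V(2,1) = exp(-r*dt) * [p*0.000000 + (1-p)*1.289730] = 0.657232; exercise = 0.000000; V(2,1) = max -> 0.657232
  V(2,2) = exp(-r*dt) * [p*1.289730 + (1-p)*6.537926] = 3.962864; exercise = 4.004693; V(2,2) = max -> 4.004693
  V(1,0) = exp(-r*dt) * [p*0.000000 + (1-p)*0.657232] = 0.334918; exercise = 0.000000; V(1,0) = max -> 0.334918
  V(1,1) = exp(-r*dt) * [p*0.657232 + (1-p)*4.004693] = 2.362405; exercise = 1.289730; V(1,1) = max -> 2.362405
  V(0,0) = exp(-r*dt) * [p*0.334918 + (1-p)*2.362405] = 1.367768; exercise = 0.000000; V(0,0) = max -> 1.367768


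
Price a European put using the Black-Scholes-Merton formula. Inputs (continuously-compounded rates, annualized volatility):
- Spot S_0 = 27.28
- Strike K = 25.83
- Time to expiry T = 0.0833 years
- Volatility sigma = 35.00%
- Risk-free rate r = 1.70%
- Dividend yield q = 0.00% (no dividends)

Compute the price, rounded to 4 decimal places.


Answer: Price = 0.4859

Derivation:
d1 = (ln(S/K) + (r - q + 0.5*sigma^2) * T) / (sigma * sqrt(T)) = 0.60520509
d2 = d1 - sigma * sqrt(T) = 0.50418901
exp(-rT) = 0.99858490; exp(-qT) = 1.00000000
P = K * exp(-rT) * N(-d2) - S_0 * exp(-qT) * N(-d1)
N(-d1) = 0.27252137; N(-d2) = 0.30706428
P = 25.8300 * 0.99858490 * 0.30706428 - 27.2800 * 1.00000000 * 0.27252137 = 0.4859


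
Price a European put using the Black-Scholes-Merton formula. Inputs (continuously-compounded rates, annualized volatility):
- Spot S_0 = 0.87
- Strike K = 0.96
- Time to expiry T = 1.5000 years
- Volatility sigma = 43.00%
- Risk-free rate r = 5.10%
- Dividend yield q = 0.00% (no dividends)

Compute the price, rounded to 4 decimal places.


Answer: Price = 0.1925

Derivation:
d1 = (ln(S/K) + (r - q + 0.5*sigma^2) * T) / (sigma * sqrt(T)) = 0.22165970
d2 = d1 - sigma * sqrt(T) = -0.30498060
exp(-rT) = 0.92635291; exp(-qT) = 1.00000000
P = K * exp(-rT) * N(-d2) - S_0 * exp(-qT) * N(-d1)
N(-d1) = 0.41228940; N(-d2) = 0.61980954
P = 0.9600 * 0.92635291 * 0.61980954 - 0.8700 * 1.00000000 * 0.41228940 = 0.1925


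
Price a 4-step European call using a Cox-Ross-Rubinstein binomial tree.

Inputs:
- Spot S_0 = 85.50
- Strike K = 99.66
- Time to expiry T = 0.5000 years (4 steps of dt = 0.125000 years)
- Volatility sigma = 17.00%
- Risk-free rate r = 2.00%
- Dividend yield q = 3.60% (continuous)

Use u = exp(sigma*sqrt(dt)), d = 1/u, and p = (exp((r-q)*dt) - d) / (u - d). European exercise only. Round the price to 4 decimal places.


dt = T/N = 0.125000
u = exp(sigma*sqrt(dt)) = 1.061947; d = 1/u = 0.941667
p = (exp((r-q)*dt) - d) / (u - d) = 0.468367
Discount per step: exp(-r*dt) = 0.997503
Stock lattice S(k, i) with i counting down-moves:
  k=0: S(0,0) = 85.5000
  k=1: S(1,0) = 90.7965; S(1,1) = 80.5125
  k=2: S(2,0) = 96.4210; S(2,1) = 85.5000; S(2,2) = 75.8159
  k=3: S(3,0) = 102.3940; S(3,1) = 90.7965; S(3,2) = 80.5125; S(3,3) = 71.3933
  k=4: S(4,0) = 108.7371; S(4,1) = 96.4210; S(4,2) = 85.5000; S(4,3) = 75.8159; S(4,4) = 67.2287
Terminal payoffs V(N, i) = max(S_T - K, 0):
  V(4,0) = 9.077061; V(4,1) = 0.000000; V(4,2) = 0.000000; V(4,3) = 0.000000; V(4,4) = 0.000000
Backward induction: V(k, i) = exp(-r*dt) * [p * V(k+1, i) + (1-p) * V(k+1, i+1)].
  V(3,0) = exp(-r*dt) * [p*9.077061 + (1-p)*0.000000] = 4.240783
  V(3,1) = exp(-r*dt) * [p*0.000000 + (1-p)*0.000000] = 0.000000
  V(3,2) = exp(-r*dt) * [p*0.000000 + (1-p)*0.000000] = 0.000000
  V(3,3) = exp(-r*dt) * [p*0.000000 + (1-p)*0.000000] = 0.000000
  V(2,0) = exp(-r*dt) * [p*4.240783 + (1-p)*0.000000] = 1.981285
  V(2,1) = exp(-r*dt) * [p*0.000000 + (1-p)*0.000000] = 0.000000
  V(2,2) = exp(-r*dt) * [p*0.000000 + (1-p)*0.000000] = 0.000000
  V(1,0) = exp(-r*dt) * [p*1.981285 + (1-p)*0.000000] = 0.925652
  V(1,1) = exp(-r*dt) * [p*0.000000 + (1-p)*0.000000] = 0.000000
  V(0,0) = exp(-r*dt) * [p*0.925652 + (1-p)*0.000000] = 0.432463

Answer: Price = V(0,0) = 0.4325


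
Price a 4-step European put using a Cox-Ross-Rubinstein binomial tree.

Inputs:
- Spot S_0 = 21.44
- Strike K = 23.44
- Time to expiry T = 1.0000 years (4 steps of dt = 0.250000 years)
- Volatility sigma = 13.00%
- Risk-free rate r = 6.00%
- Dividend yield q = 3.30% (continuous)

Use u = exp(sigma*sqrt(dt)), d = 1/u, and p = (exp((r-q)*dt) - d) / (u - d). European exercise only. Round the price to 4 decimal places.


dt = T/N = 0.250000
u = exp(sigma*sqrt(dt)) = 1.067159; d = 1/u = 0.937067
p = (exp((r-q)*dt) - d) / (u - d) = 0.535818
Discount per step: exp(-r*dt) = 0.985112
Stock lattice S(k, i) with i counting down-moves:
  k=0: S(0,0) = 21.4400
  k=1: S(1,0) = 22.8799; S(1,1) = 20.0907
  k=2: S(2,0) = 24.4165; S(2,1) = 21.4400; S(2,2) = 18.8264
  k=3: S(3,0) = 26.0563; S(3,1) = 22.8799; S(3,2) = 20.0907; S(3,3) = 17.6416
  k=4: S(4,0) = 27.8062; S(4,1) = 24.4165; S(4,2) = 21.4400; S(4,3) = 18.8264; S(4,4) = 16.5313
Terminal payoffs V(N, i) = max(K - S_T, 0):
  V(4,0) = 0.000000; V(4,1) = 0.000000; V(4,2) = 2.000000; V(4,3) = 4.613634; V(4,4) = 6.908654
Backward induction: V(k, i) = exp(-r*dt) * [p * V(k+1, i) + (1-p) * V(k+1, i+1)].
  V(3,0) = exp(-r*dt) * [p*0.000000 + (1-p)*0.000000] = 0.000000
  V(3,1) = exp(-r*dt) * [p*0.000000 + (1-p)*2.000000] = 0.914543
  V(3,2) = exp(-r*dt) * [p*2.000000 + (1-p)*4.613634] = 3.165364
  V(3,3) = exp(-r*dt) * [p*4.613634 + (1-p)*6.908654] = 5.594393
  V(2,0) = exp(-r*dt) * [p*0.000000 + (1-p)*0.914543] = 0.418194
  V(2,1) = exp(-r*dt) * [p*0.914543 + (1-p)*3.165364] = 1.930163
  V(2,2) = exp(-r*dt) * [p*3.165364 + (1-p)*5.594393] = 4.228964
  V(1,0) = exp(-r*dt) * [p*0.418194 + (1-p)*1.930163] = 1.103349
  V(1,1) = exp(-r*dt) * [p*1.930163 + (1-p)*4.228964] = 2.952603
  V(0,0) = exp(-r*dt) * [p*1.103349 + (1-p)*2.952603] = 1.932533

Answer: Price = V(0,0) = 1.9325


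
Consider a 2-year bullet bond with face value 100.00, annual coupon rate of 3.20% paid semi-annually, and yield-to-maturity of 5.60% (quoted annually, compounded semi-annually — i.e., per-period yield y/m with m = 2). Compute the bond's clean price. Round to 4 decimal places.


Answer: Price = 95.5181

Derivation:
Coupon per period c = face * coupon_rate / m = 1.600000
Periods per year m = 2; per-period yield y/m = 0.028000
Number of cashflows N = 4
Cashflows (t years, CF_t, discount factor 1/(1+y/m)^(m*t), PV):
  t = 0.5000: CF_t = 1.600000, DF = 0.972763, PV = 1.556420
  t = 1.0000: CF_t = 1.600000, DF = 0.946267, PV = 1.514027
  t = 1.5000: CF_t = 1.600000, DF = 0.920493, PV = 1.472789
  t = 2.0000: CF_t = 101.600000, DF = 0.895422, PV = 90.974829
Price P = sum_t PV_t = 95.518066


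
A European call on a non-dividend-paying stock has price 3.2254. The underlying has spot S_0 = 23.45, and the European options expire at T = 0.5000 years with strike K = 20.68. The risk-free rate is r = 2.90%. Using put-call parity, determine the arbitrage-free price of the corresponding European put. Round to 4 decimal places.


Put-call parity: C - P = S_0 * exp(-qT) - K * exp(-rT).
S_0 * exp(-qT) = 23.4500 * 1.00000000 = 23.45000000
K * exp(-rT) = 20.6800 * 0.98560462 = 20.38230352
P = C - S*exp(-qT) + K*exp(-rT)
P = 3.2254 - 23.45000000 + 20.38230352 = 0.1577

Answer: Put price = 0.1577


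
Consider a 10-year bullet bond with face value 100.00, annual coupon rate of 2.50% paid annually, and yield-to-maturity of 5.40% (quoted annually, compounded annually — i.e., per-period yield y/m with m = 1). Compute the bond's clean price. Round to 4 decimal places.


Coupon per period c = face * coupon_rate / m = 2.500000
Periods per year m = 1; per-period yield y/m = 0.054000
Number of cashflows N = 10
Cashflows (t years, CF_t, discount factor 1/(1+y/m)^(m*t), PV):
  t = 1.0000: CF_t = 2.500000, DF = 0.948767, PV = 2.371917
  t = 2.0000: CF_t = 2.500000, DF = 0.900158, PV = 2.250395
  t = 3.0000: CF_t = 2.500000, DF = 0.854040, PV = 2.135100
  t = 4.0000: CF_t = 2.500000, DF = 0.810285, PV = 2.025711
  t = 5.0000: CF_t = 2.500000, DF = 0.768771, PV = 1.921927
  t = 6.0000: CF_t = 2.500000, DF = 0.729384, PV = 1.823460
  t = 7.0000: CF_t = 2.500000, DF = 0.692015, PV = 1.730038
  t = 8.0000: CF_t = 2.500000, DF = 0.656561, PV = 1.641403
  t = 9.0000: CF_t = 2.500000, DF = 0.622923, PV = 1.557308
  t = 10.0000: CF_t = 102.500000, DF = 0.591009, PV = 60.578394
Price P = sum_t PV_t = 78.035654

Answer: Price = 78.0357


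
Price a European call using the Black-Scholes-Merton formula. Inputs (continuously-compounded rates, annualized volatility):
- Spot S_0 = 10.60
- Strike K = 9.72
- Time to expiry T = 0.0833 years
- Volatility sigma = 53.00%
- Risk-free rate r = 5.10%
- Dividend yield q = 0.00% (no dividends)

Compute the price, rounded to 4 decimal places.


d1 = (ln(S/K) + (r - q + 0.5*sigma^2) * T) / (sigma * sqrt(T)) = 0.67083764
d2 = d1 - sigma * sqrt(T) = 0.51787042
exp(-rT) = 0.99576071; exp(-qT) = 1.00000000
C = S_0 * exp(-qT) * N(d1) - K * exp(-rT) * N(d2)
N(d1) = 0.74883802; N(d2) = 0.69772566
C = 10.6000 * 1.00000000 * 0.74883802 - 9.7200 * 0.99576071 * 0.69772566 = 1.1845

Answer: Price = 1.1845


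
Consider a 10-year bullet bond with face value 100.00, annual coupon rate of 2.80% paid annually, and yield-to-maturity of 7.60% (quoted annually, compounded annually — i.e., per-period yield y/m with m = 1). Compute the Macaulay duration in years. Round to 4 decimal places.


Answer: Macaulay duration = 8.5484 years

Derivation:
Coupon per period c = face * coupon_rate / m = 2.800000
Periods per year m = 1; per-period yield y/m = 0.076000
Number of cashflows N = 10
Cashflows (t years, CF_t, discount factor 1/(1+y/m)^(m*t), PV):
  t = 1.0000: CF_t = 2.800000, DF = 0.929368, PV = 2.602230
  t = 2.0000: CF_t = 2.800000, DF = 0.863725, PV = 2.418430
  t = 3.0000: CF_t = 2.800000, DF = 0.802718, PV = 2.247611
  t = 4.0000: CF_t = 2.800000, DF = 0.746021, PV = 2.088858
  t = 5.0000: CF_t = 2.800000, DF = 0.693328, PV = 1.941318
  t = 6.0000: CF_t = 2.800000, DF = 0.644357, PV = 1.804199
  t = 7.0000: CF_t = 2.800000, DF = 0.598845, PV = 1.676765
  t = 8.0000: CF_t = 2.800000, DF = 0.556547, PV = 1.558332
  t = 9.0000: CF_t = 2.800000, DF = 0.517237, PV = 1.448264
  t = 10.0000: CF_t = 102.800000, DF = 0.480704, PV = 49.416320
Price P = sum_t PV_t = 67.202326
Macaulay numerator sum_t t * PV_t:
  t * PV_t at t = 1.0000: 2.602230
  t * PV_t at t = 2.0000: 4.836860
  t * PV_t at t = 3.0000: 6.742834
  t * PV_t at t = 4.0000: 8.355433
  t * PV_t at t = 5.0000: 9.706590
  t * PV_t at t = 6.0000: 10.825193
  t * PV_t at t = 7.0000: 11.737353
  t * PV_t at t = 8.0000: 12.466652
  t * PV_t at t = 9.0000: 13.034372
  t * PV_t at t = 10.0000: 494.163201
Macaulay duration D = (sum_t t * PV_t) / P = 574.470718 / 67.202326 = 8.548375


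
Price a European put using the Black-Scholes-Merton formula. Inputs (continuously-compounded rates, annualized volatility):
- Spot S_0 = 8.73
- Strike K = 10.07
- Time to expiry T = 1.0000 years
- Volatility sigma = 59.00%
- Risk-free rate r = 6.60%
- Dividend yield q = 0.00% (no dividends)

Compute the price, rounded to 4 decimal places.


d1 = (ln(S/K) + (r - q + 0.5*sigma^2) * T) / (sigma * sqrt(T)) = 0.16483841
d2 = d1 - sigma * sqrt(T) = -0.42516159
exp(-rT) = 0.93613086; exp(-qT) = 1.00000000
P = K * exp(-rT) * N(-d2) - S_0 * exp(-qT) * N(-d1)
N(-d1) = 0.43453558; N(-d2) = 0.66464056
P = 10.0700 * 0.93613086 * 0.66464056 - 8.7300 * 1.00000000 * 0.43453558 = 2.4720

Answer: Price = 2.4720
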